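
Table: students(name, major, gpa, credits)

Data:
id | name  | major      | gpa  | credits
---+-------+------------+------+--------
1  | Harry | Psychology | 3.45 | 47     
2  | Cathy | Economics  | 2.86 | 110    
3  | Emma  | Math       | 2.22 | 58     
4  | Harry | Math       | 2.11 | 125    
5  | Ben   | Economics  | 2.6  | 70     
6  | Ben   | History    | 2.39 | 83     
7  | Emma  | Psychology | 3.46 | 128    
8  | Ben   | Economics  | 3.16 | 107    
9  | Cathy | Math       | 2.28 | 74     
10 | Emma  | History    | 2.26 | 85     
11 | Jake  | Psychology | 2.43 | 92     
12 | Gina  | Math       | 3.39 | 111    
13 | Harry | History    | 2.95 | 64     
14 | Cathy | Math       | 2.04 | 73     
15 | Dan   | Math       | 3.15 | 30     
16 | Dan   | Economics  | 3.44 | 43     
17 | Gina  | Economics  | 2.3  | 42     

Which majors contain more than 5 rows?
SELECT major, COUNT(*) as cnt
FROM students
GROUP BY major
HAVING COUNT(*) > 5

Result:
  Math: 6

Note: HAVING filters groups after aggregation, WHERE filters rows before.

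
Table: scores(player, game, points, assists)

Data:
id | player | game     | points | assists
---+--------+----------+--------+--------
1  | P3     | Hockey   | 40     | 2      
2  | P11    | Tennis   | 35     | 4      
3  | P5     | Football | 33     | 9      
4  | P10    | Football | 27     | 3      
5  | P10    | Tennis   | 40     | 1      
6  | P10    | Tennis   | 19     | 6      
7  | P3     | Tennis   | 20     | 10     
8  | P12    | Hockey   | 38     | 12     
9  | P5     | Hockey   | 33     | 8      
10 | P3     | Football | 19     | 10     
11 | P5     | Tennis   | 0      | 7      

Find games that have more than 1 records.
SELECT game, COUNT(*) as cnt
FROM scores
GROUP BY game
HAVING COUNT(*) > 1

Result:
  Football: 3
  Hockey: 3
  Tennis: 5

Note: HAVING filters groups after aggregation, WHERE filters rows before.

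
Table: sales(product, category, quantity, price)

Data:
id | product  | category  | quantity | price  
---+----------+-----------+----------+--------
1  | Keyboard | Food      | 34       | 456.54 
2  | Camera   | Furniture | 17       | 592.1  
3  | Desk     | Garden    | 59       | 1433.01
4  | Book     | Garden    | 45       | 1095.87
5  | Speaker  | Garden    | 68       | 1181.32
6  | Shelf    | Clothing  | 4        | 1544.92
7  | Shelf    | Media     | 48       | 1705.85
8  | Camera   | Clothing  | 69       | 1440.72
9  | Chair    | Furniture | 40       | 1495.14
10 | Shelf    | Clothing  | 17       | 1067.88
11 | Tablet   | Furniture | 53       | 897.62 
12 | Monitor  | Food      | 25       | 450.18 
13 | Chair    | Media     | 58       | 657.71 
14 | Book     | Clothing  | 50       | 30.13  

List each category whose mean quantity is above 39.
SELECT category, AVG(quantity)
FROM sales
GROUP BY category
HAVING AVG(quantity) > 39

Result:
  Garden: avg=57.33
  Media: avg=53.00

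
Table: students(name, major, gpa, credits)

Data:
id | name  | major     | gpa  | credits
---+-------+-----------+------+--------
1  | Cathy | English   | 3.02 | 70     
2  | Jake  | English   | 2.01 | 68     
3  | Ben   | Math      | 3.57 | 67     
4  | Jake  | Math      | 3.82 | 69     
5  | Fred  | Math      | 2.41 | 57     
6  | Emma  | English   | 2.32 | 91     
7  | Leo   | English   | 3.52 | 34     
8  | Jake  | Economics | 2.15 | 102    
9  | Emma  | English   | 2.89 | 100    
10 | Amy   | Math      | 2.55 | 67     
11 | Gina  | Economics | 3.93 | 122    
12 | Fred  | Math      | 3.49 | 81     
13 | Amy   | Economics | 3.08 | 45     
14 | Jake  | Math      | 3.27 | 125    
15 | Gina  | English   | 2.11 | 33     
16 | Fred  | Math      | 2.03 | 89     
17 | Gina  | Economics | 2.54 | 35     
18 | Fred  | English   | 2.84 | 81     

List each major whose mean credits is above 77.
SELECT major, AVG(credits)
FROM students
GROUP BY major
HAVING AVG(credits) > 77

Result:
  Math: avg=79.29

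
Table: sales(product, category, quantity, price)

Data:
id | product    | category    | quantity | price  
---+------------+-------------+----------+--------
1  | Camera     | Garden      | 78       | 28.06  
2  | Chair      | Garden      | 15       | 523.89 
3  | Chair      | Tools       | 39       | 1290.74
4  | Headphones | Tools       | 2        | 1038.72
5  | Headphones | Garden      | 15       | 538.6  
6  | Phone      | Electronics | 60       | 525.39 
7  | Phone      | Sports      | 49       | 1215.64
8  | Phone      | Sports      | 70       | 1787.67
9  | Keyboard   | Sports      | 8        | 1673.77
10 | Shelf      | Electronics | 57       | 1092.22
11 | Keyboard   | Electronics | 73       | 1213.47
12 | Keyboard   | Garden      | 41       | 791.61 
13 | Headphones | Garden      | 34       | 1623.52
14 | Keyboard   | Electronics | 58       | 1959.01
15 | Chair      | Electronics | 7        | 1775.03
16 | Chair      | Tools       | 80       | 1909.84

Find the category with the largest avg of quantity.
SELECT category, AVG(quantity) as val
FROM sales
GROUP BY category
ORDER BY val DESC
LIMIT 1

Result: Electronics with avg(quantity) = 51.00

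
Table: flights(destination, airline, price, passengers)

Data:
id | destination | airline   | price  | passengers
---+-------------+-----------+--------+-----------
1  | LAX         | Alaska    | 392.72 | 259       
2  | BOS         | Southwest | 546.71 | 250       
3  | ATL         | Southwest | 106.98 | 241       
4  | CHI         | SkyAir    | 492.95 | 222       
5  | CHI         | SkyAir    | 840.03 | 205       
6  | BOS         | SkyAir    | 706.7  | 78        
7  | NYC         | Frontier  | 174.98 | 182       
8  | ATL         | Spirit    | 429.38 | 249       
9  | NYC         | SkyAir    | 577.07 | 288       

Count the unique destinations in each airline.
SELECT airline, COUNT(DISTINCT destination)
FROM flights
GROUP BY airline

Result:
  Alaska: 1 distinct
  Frontier: 1 distinct
  SkyAir: 3 distinct
  Southwest: 2 distinct
  Spirit: 1 distinct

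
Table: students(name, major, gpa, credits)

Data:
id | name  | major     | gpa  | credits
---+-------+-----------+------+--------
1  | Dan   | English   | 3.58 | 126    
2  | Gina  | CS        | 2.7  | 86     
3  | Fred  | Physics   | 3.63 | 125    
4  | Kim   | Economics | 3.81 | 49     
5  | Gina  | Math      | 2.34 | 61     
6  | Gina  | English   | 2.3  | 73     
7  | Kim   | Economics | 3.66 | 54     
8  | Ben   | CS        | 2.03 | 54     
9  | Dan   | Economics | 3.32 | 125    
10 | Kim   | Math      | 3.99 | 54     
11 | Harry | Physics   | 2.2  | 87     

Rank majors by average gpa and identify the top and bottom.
SELECT major, AVG(gpa)
FROM students
GROUP BY major
ORDER BY AVG(gpa)

All groups:
  CS: 2.37
  Physics: 2.92
  English: 2.94
  Math: 3.17
  Economics: 3.60

Highest: Economics (3.60)
Lowest: CS (2.37)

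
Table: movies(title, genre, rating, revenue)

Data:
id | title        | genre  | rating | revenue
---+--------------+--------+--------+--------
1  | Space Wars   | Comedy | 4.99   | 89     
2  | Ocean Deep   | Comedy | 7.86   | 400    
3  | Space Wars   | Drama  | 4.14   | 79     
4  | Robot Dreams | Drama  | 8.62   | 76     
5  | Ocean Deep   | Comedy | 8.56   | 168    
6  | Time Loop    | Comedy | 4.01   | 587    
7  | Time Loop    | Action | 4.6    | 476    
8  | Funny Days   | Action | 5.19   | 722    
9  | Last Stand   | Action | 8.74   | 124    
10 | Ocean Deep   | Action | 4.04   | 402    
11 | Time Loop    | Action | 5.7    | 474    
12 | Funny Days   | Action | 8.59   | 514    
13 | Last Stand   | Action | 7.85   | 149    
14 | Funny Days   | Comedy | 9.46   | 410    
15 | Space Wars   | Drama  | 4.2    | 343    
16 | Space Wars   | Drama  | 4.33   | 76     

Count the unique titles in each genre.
SELECT genre, COUNT(DISTINCT title)
FROM movies
GROUP BY genre

Result:
  Action: 4 distinct
  Comedy: 4 distinct
  Drama: 2 distinct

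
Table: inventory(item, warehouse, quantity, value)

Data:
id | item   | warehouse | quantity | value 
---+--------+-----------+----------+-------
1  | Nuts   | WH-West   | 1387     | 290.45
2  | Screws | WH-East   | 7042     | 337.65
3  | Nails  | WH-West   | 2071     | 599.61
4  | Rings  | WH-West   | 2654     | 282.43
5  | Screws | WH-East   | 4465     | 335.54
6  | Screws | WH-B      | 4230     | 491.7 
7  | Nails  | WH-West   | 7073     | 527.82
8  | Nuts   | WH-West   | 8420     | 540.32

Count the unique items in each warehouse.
SELECT warehouse, COUNT(DISTINCT item)
FROM inventory
GROUP BY warehouse

Result:
  WH-B: 1 distinct
  WH-East: 1 distinct
  WH-West: 3 distinct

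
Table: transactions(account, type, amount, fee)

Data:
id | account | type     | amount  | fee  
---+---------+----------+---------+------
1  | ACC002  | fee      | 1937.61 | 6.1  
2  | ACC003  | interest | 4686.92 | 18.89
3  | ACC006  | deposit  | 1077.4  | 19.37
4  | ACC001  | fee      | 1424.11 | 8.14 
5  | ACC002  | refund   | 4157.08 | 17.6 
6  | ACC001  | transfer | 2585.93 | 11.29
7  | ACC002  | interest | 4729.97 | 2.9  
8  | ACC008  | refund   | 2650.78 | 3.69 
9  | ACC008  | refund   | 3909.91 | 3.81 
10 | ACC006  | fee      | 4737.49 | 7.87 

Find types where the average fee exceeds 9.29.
SELECT type, AVG(fee)
FROM transactions
GROUP BY type
HAVING AVG(fee) > 9.29

Result:
  deposit: avg=19.37
  interest: avg=10.90
  transfer: avg=11.29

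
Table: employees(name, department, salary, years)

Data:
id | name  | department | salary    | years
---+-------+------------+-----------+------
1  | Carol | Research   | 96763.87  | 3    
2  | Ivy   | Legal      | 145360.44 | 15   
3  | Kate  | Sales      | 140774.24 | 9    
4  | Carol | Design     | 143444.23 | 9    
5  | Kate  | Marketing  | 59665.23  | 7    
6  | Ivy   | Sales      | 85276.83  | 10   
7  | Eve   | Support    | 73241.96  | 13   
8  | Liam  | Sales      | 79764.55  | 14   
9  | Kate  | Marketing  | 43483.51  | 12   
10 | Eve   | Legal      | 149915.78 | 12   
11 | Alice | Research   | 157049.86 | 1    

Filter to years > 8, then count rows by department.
SELECT department, COUNT(*)
FROM employees
WHERE years > 8
GROUP BY department

Note: WHERE filters rows before grouping.

Result:
  Design: 1
  Legal: 2
  Marketing: 1
  Sales: 3
  Support: 1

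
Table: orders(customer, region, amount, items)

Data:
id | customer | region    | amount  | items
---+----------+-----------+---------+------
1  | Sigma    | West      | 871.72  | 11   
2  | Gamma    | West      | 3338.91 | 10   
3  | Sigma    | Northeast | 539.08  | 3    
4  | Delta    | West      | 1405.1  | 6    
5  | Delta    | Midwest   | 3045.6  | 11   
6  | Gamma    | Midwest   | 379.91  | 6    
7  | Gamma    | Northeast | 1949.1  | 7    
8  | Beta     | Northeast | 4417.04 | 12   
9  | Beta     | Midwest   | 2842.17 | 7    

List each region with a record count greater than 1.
SELECT region, COUNT(*) as cnt
FROM orders
GROUP BY region
HAVING COUNT(*) > 1

Result:
  Midwest: 3
  Northeast: 3
  West: 3

Note: HAVING filters groups after aggregation, WHERE filters rows before.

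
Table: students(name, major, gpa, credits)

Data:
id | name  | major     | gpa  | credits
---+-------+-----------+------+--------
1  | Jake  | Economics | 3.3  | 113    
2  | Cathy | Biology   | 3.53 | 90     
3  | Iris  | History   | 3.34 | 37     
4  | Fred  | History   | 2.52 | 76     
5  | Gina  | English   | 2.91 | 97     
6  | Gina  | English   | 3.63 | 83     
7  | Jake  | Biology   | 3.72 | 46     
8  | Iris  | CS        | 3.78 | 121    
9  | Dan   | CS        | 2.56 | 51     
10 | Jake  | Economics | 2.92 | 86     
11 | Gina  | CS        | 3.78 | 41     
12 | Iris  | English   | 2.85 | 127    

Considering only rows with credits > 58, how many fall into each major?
SELECT major, COUNT(*)
FROM students
WHERE credits > 58
GROUP BY major

Note: WHERE filters rows before grouping.

Result:
  Biology: 1
  CS: 1
  Economics: 2
  English: 3
  History: 1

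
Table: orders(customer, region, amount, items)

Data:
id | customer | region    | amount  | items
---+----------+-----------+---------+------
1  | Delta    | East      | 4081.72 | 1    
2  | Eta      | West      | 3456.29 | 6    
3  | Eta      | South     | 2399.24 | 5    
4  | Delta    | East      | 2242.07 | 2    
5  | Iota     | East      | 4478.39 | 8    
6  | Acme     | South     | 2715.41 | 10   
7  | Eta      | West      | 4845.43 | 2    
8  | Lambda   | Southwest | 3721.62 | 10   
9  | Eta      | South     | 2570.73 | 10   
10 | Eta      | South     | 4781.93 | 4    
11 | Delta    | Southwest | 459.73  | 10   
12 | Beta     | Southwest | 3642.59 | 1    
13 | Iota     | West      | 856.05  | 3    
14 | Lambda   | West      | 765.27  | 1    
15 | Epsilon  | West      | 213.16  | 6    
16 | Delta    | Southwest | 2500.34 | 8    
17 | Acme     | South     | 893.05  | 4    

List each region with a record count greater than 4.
SELECT region, COUNT(*) as cnt
FROM orders
GROUP BY region
HAVING COUNT(*) > 4

Result:
  South: 5
  West: 5

Note: HAVING filters groups after aggregation, WHERE filters rows before.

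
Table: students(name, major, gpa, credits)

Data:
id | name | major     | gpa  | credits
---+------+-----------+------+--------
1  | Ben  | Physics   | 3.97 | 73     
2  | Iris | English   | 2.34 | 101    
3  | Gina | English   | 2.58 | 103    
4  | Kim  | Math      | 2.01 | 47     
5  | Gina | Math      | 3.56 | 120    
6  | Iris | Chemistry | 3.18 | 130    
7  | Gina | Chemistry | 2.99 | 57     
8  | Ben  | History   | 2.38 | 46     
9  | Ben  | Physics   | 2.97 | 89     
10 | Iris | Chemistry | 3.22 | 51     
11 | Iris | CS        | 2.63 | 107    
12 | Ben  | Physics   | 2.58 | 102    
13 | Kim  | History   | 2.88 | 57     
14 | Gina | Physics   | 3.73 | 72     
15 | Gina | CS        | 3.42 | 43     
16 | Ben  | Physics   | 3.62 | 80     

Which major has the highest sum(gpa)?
SELECT major, SUM(gpa) as val
FROM students
GROUP BY major
ORDER BY val DESC
LIMIT 1

Result: Physics with sum(gpa) = 16.87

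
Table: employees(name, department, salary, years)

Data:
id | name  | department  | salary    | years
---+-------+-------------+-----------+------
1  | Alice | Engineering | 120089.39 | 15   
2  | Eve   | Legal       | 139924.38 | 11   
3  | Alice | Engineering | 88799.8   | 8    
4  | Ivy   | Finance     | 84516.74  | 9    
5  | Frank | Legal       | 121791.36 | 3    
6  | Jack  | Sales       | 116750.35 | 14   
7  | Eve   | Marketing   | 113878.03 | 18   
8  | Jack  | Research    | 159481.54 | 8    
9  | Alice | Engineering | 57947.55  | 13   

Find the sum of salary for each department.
SELECT department, SUM(salary) as result
FROM employees
GROUP BY department

Result:
  Engineering: 266836.74
  Finance: 84516.74
  Legal: 261715.74
  Marketing: 113878.03
  Research: 159481.54
  Sales: 116750.35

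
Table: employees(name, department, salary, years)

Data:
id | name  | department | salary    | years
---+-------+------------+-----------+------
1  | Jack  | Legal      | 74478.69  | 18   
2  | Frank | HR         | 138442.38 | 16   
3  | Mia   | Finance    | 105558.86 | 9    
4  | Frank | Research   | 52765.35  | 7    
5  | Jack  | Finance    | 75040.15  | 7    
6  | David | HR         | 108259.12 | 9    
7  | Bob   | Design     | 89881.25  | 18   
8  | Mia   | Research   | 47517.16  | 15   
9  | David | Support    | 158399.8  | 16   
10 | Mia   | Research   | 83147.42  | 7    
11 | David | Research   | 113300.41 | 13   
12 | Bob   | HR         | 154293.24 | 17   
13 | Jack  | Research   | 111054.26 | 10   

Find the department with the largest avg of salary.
SELECT department, AVG(salary) as val
FROM employees
GROUP BY department
ORDER BY val DESC
LIMIT 1

Result: Support with avg(salary) = 158399.80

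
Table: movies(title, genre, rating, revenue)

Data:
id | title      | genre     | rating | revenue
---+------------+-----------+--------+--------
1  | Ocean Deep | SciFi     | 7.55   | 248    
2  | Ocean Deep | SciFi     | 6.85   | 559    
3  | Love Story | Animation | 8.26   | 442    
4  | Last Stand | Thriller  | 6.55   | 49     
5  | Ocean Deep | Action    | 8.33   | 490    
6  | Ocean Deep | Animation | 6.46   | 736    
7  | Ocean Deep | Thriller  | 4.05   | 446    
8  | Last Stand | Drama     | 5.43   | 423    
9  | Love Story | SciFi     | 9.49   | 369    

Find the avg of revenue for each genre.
SELECT genre, AVG(revenue) as result
FROM movies
GROUP BY genre

Result:
  Action: 490.00
  Animation: 589.00
  Drama: 423.00
  SciFi: 392.00
  Thriller: 247.50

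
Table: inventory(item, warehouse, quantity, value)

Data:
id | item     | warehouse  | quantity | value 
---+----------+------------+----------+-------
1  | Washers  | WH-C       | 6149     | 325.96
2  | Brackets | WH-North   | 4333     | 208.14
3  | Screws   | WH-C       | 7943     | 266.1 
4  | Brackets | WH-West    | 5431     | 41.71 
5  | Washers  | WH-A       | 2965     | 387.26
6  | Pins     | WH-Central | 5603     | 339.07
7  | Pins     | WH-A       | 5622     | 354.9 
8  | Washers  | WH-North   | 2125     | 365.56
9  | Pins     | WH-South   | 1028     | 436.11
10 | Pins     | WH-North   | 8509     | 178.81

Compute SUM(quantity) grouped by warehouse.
SELECT warehouse, SUM(quantity) as result
FROM inventory
GROUP BY warehouse

Result:
  WH-A: 8587
  WH-C: 14092
  WH-Central: 5603
  WH-North: 14967
  WH-South: 1028
  WH-West: 5431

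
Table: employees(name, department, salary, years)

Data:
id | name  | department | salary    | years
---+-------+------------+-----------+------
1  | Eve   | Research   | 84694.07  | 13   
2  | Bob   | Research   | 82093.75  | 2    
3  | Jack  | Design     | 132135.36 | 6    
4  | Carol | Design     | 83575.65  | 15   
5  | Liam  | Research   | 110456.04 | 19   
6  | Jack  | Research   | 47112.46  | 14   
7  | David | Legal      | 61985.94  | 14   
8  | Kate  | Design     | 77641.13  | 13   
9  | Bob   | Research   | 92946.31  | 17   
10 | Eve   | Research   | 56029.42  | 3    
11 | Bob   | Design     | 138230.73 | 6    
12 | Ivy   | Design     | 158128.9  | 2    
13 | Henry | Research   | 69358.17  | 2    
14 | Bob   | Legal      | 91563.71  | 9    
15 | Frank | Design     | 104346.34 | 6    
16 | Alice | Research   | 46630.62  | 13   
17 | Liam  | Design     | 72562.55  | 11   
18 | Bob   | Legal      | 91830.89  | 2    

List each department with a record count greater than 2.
SELECT department, COUNT(*) as cnt
FROM employees
GROUP BY department
HAVING COUNT(*) > 2

Result:
  Design: 7
  Legal: 3
  Research: 8

Note: HAVING filters groups after aggregation, WHERE filters rows before.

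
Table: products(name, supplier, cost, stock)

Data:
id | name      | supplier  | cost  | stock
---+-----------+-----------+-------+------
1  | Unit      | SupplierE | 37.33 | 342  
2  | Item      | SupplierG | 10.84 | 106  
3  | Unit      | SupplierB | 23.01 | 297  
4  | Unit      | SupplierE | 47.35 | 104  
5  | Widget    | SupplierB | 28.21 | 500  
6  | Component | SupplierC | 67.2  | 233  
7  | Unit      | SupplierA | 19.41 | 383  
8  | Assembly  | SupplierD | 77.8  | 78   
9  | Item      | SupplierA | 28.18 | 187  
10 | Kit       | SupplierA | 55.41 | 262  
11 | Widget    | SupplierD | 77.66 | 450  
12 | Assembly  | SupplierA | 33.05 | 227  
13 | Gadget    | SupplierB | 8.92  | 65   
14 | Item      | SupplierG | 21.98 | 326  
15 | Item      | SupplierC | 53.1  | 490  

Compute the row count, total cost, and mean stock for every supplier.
SELECT supplier,
       COUNT(*) as cnt,
       SUM(cost) as total_cost,
       AVG(stock) as avg_stock
FROM products
GROUP BY supplier

Result:
  SupplierA: 4 records, 136.05 total cost, 264.75 avg stock
  SupplierB: 3 records, 60.14 total cost, 287.33 avg stock
  SupplierC: 2 records, 120.30 total cost, 361.50 avg stock
  SupplierD: 2 records, 155.46 total cost, 264.00 avg stock
  SupplierE: 2 records, 84.68 total cost, 223.00 avg stock
  SupplierG: 2 records, 32.82 total cost, 216.00 avg stock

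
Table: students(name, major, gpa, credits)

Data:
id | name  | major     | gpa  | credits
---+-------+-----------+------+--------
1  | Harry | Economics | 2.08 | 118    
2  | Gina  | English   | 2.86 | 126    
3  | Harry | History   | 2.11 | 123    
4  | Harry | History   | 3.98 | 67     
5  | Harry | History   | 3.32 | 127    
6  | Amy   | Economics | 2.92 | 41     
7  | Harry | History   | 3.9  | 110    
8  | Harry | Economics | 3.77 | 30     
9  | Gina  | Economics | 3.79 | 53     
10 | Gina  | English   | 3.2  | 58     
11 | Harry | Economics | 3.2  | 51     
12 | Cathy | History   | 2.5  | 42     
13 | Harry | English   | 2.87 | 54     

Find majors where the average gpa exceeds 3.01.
SELECT major, AVG(gpa)
FROM students
GROUP BY major
HAVING AVG(gpa) > 3.01

Result:
  Economics: avg=3.15
  History: avg=3.16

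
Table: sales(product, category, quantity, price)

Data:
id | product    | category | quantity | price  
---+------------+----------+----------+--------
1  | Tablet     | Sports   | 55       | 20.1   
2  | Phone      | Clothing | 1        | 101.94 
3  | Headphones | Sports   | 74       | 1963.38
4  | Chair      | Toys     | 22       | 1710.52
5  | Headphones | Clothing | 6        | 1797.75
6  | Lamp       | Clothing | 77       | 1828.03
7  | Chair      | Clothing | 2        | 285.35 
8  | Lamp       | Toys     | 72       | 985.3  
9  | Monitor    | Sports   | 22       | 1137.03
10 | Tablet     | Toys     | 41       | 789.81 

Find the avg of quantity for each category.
SELECT category, AVG(quantity) as result
FROM sales
GROUP BY category

Result:
  Clothing: 21.50
  Sports: 50.33
  Toys: 45.00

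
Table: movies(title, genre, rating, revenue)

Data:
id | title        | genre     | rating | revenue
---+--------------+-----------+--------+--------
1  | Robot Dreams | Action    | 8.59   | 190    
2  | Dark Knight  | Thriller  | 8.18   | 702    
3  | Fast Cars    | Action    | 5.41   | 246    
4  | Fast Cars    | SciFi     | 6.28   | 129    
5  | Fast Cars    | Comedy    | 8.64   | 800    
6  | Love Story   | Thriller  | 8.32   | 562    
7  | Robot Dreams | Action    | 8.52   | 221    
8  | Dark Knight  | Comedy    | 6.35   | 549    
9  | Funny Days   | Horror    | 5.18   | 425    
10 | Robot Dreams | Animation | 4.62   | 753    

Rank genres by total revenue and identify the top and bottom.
SELECT genre, SUM(revenue)
FROM movies
GROUP BY genre
ORDER BY SUM(revenue)

All groups:
  SciFi: 129
  Horror: 425
  Action: 657
  Animation: 753
  Thriller: 1264
  Comedy: 1349

Highest: Comedy (1349)
Lowest: SciFi (129)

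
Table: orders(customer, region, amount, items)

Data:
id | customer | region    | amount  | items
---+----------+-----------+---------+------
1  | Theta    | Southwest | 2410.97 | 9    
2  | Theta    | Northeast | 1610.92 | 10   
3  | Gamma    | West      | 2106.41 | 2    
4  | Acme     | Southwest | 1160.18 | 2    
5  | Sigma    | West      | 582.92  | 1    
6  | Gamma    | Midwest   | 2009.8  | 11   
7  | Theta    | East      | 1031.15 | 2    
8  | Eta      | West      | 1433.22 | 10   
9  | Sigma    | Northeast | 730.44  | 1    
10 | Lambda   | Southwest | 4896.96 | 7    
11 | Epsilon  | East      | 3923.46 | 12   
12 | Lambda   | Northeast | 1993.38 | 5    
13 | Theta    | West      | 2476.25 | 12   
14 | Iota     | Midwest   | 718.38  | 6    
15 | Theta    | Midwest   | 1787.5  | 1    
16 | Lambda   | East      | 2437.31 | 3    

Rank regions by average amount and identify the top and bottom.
SELECT region, AVG(amount)
FROM orders
GROUP BY region
ORDER BY AVG(amount)

All groups:
  Northeast: 1444.91
  Midwest: 1505.23
  West: 1649.70
  East: 2463.97
  Southwest: 2822.70

Highest: Southwest (2822.70)
Lowest: Northeast (1444.91)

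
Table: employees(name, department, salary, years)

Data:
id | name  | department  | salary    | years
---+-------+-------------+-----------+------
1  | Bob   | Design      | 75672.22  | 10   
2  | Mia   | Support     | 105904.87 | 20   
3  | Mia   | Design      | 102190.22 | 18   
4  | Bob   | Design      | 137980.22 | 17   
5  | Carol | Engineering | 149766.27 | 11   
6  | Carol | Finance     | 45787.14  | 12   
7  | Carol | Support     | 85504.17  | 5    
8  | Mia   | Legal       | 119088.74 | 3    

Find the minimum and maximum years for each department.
SELECT department, MIN(years), MAX(years)
FROM employees
GROUP BY department

Result:
  Design: min=10, max=18
  Engineering: min=11, max=11
  Finance: min=12, max=12
  Legal: min=3, max=3
  Support: min=5, max=20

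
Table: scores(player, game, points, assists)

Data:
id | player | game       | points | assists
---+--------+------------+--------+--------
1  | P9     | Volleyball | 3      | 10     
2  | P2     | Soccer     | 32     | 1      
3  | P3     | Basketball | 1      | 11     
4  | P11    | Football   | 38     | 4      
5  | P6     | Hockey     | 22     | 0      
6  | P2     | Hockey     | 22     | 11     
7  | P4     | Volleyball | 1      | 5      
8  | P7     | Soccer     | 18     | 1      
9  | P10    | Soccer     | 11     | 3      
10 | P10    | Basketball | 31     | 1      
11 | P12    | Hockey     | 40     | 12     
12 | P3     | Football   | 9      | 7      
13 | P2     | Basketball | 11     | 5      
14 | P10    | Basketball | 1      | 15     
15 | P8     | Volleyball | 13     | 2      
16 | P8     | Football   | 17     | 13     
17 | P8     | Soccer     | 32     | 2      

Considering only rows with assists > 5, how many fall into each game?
SELECT game, COUNT(*)
FROM scores
WHERE assists > 5
GROUP BY game

Note: WHERE filters rows before grouping.

Result:
  Basketball: 2
  Football: 2
  Hockey: 2
  Volleyball: 1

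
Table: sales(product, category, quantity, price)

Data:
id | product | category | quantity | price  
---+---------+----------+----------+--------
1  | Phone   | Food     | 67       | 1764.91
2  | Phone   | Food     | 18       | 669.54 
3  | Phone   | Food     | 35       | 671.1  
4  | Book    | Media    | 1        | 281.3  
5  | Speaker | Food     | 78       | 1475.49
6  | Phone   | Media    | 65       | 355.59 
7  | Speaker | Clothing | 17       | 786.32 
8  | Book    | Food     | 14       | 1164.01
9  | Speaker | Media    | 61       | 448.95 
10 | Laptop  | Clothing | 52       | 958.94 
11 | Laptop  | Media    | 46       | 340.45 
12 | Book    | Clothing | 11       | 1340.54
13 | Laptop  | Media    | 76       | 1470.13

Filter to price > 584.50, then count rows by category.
SELECT category, COUNT(*)
FROM sales
WHERE price > 584.50
GROUP BY category

Note: WHERE filters rows before grouping.

Result:
  Clothing: 3
  Food: 5
  Media: 1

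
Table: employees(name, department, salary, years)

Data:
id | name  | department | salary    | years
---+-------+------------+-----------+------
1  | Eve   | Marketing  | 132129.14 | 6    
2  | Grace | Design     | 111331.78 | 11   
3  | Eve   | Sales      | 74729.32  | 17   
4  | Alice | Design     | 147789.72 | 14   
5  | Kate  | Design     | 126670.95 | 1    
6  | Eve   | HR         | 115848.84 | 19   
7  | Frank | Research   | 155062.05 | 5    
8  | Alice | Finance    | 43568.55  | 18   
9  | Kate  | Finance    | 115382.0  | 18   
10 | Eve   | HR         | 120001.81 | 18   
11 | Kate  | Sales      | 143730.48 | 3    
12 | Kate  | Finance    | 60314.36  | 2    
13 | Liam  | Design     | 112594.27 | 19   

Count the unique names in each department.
SELECT department, COUNT(DISTINCT name)
FROM employees
GROUP BY department

Result:
  Design: 4 distinct
  Finance: 2 distinct
  HR: 1 distinct
  Marketing: 1 distinct
  Research: 1 distinct
  Sales: 2 distinct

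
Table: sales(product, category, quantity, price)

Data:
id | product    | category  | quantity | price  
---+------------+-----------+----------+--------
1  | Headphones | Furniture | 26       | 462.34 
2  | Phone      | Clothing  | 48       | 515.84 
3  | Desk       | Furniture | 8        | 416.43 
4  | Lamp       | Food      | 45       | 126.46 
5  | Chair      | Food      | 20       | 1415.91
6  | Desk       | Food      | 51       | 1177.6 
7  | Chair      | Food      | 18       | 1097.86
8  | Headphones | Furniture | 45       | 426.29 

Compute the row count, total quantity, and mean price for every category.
SELECT category,
       COUNT(*) as cnt,
       SUM(quantity) as total_quantity,
       AVG(price) as avg_price
FROM sales
GROUP BY category

Result:
  Clothing: 1 records, 48 total quantity, 515.84 avg price
  Food: 4 records, 134 total quantity, 954.46 avg price
  Furniture: 3 records, 79 total quantity, 435.02 avg price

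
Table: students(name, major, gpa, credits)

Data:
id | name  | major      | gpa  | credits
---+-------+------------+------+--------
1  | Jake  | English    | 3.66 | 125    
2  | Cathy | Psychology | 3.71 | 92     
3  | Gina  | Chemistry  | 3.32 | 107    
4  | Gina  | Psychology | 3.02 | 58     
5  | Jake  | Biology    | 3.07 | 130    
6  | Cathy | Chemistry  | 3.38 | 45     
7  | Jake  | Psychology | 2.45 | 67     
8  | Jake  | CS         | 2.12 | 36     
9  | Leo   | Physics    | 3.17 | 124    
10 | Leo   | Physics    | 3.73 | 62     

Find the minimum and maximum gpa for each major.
SELECT major, MIN(gpa), MAX(gpa)
FROM students
GROUP BY major

Result:
  Biology: min=3.07, max=3.07
  CS: min=2.12, max=2.12
  Chemistry: min=3.32, max=3.38
  English: min=3.66, max=3.66
  Physics: min=3.17, max=3.73
  Psychology: min=2.45, max=3.71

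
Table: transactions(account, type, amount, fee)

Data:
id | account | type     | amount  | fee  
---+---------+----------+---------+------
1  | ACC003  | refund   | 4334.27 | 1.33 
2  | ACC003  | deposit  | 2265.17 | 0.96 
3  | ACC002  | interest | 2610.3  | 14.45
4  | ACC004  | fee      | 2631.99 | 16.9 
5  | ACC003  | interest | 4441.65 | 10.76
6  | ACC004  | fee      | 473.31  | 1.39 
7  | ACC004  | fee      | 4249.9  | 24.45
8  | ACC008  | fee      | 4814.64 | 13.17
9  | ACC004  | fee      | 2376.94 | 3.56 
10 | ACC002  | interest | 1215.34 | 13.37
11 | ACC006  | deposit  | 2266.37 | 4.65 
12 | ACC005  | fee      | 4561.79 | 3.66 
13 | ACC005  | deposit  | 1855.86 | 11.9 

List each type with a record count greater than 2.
SELECT type, COUNT(*) as cnt
FROM transactions
GROUP BY type
HAVING COUNT(*) > 2

Result:
  deposit: 3
  fee: 6
  interest: 3

Note: HAVING filters groups after aggregation, WHERE filters rows before.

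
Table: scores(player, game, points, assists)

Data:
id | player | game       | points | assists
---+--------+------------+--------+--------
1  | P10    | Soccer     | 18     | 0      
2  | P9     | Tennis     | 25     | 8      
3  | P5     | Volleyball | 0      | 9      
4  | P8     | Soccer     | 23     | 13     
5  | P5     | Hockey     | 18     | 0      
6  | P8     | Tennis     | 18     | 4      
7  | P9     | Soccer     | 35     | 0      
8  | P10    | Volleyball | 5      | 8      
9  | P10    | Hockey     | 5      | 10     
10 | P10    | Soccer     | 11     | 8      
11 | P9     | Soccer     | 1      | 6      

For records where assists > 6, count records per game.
SELECT game, COUNT(*)
FROM scores
WHERE assists > 6
GROUP BY game

Note: WHERE filters rows before grouping.

Result:
  Hockey: 1
  Soccer: 2
  Tennis: 1
  Volleyball: 2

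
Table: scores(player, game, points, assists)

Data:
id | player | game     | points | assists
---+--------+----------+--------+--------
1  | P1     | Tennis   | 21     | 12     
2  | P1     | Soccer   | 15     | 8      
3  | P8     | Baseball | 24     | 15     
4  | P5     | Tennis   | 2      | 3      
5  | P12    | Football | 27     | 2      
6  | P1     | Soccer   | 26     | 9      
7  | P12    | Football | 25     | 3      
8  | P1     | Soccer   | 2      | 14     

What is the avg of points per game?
SELECT game, AVG(points) as result
FROM scores
GROUP BY game

Result:
  Baseball: 24.00
  Football: 26.00
  Soccer: 14.33
  Tennis: 11.50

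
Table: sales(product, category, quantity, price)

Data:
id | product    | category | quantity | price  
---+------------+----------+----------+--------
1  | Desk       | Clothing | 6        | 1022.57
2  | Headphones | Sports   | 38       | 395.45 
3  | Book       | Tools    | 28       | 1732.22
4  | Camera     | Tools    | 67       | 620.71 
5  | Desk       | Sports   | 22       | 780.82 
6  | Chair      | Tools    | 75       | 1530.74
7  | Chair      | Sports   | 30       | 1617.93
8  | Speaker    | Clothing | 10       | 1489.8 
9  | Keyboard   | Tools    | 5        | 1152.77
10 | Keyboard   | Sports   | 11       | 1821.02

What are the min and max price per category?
SELECT category, MIN(price), MAX(price)
FROM sales
GROUP BY category

Result:
  Clothing: min=1022.57, max=1489.80
  Sports: min=395.45, max=1821.02
  Tools: min=620.71, max=1732.22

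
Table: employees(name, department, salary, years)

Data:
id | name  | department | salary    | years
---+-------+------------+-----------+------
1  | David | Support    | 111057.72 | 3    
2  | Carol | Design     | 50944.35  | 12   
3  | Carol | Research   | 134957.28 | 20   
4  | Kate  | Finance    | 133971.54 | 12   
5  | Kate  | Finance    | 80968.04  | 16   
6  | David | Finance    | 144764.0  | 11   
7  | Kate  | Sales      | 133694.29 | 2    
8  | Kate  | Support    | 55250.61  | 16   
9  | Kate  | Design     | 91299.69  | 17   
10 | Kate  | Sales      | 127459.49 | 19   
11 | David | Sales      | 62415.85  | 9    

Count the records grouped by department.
SELECT department, COUNT(*) as count
FROM employees
GROUP BY department

Result:
  Design: 2
  Finance: 3
  Research: 1
  Sales: 3
  Support: 2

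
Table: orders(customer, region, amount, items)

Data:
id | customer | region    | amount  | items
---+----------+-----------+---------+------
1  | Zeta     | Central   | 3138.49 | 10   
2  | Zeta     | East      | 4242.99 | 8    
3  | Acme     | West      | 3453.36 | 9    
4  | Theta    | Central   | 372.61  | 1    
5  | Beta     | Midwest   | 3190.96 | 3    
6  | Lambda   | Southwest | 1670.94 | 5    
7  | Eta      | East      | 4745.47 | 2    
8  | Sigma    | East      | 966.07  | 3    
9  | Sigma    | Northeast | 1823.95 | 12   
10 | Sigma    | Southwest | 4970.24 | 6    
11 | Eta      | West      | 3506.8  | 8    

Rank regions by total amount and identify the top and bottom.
SELECT region, SUM(amount)
FROM orders
GROUP BY region
ORDER BY SUM(amount)

All groups:
  Northeast: 1823.95
  Midwest: 3190.96
  Central: 3511.10
  Southwest: 6641.18
  West: 6960.16
  East: 9954.53

Highest: East (9954.53)
Lowest: Northeast (1823.95)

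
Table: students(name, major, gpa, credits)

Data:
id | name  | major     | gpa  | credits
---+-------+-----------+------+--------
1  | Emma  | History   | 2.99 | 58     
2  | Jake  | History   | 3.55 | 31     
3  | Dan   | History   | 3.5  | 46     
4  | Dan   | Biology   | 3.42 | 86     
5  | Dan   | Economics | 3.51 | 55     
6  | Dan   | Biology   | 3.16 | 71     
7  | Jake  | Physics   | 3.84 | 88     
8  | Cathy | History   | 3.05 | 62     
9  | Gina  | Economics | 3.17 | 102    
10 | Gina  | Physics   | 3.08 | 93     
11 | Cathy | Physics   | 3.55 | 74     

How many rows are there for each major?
SELECT major, COUNT(*) as count
FROM students
GROUP BY major

Result:
  Biology: 2
  Economics: 2
  History: 4
  Physics: 3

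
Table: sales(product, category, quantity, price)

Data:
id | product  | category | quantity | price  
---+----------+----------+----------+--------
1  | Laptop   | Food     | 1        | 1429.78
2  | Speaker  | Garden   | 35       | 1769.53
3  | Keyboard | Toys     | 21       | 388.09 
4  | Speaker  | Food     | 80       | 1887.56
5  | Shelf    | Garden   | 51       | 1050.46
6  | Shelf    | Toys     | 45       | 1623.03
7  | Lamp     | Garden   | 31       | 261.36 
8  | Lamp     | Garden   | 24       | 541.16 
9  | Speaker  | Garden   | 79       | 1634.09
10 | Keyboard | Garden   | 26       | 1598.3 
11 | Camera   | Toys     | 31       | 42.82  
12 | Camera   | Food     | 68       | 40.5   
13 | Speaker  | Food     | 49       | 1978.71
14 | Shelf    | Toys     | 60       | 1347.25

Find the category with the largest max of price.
SELECT category, MAX(price) as val
FROM sales
GROUP BY category
ORDER BY val DESC
LIMIT 1

Result: Food with max(price) = 1978.71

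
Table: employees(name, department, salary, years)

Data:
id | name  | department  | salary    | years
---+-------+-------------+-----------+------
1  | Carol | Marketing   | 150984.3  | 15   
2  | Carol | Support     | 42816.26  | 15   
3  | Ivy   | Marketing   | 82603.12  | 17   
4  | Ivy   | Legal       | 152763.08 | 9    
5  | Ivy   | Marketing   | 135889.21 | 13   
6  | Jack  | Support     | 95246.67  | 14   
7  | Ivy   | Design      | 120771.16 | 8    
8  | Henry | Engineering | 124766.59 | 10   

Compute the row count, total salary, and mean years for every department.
SELECT department,
       COUNT(*) as cnt,
       SUM(salary) as total_salary,
       AVG(years) as avg_years
FROM employees
GROUP BY department

Result:
  Design: 1 records, 120771.16 total salary, 8.00 avg years
  Engineering: 1 records, 124766.59 total salary, 10.00 avg years
  Legal: 1 records, 152763.08 total salary, 9.00 avg years
  Marketing: 3 records, 369476.63 total salary, 15.00 avg years
  Support: 2 records, 138062.93 total salary, 14.50 avg years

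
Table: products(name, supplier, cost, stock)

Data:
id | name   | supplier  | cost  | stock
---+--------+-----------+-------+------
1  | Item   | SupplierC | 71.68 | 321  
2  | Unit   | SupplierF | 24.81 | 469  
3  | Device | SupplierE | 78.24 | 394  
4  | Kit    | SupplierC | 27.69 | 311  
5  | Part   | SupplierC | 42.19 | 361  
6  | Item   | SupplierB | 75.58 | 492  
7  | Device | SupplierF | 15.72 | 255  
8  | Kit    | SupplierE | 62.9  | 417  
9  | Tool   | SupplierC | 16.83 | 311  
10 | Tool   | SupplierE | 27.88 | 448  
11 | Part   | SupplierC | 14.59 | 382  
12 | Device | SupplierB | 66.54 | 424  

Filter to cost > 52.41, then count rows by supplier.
SELECT supplier, COUNT(*)
FROM products
WHERE cost > 52.41
GROUP BY supplier

Note: WHERE filters rows before grouping.

Result:
  SupplierB: 2
  SupplierC: 1
  SupplierE: 2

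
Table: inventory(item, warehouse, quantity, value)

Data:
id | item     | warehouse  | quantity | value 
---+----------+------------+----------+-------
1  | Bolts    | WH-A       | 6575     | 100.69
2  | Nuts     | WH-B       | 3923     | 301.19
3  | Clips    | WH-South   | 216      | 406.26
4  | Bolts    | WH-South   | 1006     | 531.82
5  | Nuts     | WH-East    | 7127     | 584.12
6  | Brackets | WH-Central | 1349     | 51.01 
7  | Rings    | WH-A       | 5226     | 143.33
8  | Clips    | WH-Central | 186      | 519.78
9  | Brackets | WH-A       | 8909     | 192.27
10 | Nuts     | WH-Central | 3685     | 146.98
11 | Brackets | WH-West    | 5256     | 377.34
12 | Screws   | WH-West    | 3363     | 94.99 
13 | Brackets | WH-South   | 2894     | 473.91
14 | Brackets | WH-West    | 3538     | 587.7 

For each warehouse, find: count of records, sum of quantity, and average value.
SELECT warehouse,
       COUNT(*) as cnt,
       SUM(quantity) as total_quantity,
       AVG(value) as avg_value
FROM inventory
GROUP BY warehouse

Result:
  WH-A: 3 records, 20710 total quantity, 145.43 avg value
  WH-B: 1 records, 3923 total quantity, 301.19 avg value
  WH-Central: 3 records, 5220 total quantity, 239.26 avg value
  WH-East: 1 records, 7127 total quantity, 584.12 avg value
  WH-South: 3 records, 4116 total quantity, 470.66 avg value
  WH-West: 3 records, 12157 total quantity, 353.34 avg value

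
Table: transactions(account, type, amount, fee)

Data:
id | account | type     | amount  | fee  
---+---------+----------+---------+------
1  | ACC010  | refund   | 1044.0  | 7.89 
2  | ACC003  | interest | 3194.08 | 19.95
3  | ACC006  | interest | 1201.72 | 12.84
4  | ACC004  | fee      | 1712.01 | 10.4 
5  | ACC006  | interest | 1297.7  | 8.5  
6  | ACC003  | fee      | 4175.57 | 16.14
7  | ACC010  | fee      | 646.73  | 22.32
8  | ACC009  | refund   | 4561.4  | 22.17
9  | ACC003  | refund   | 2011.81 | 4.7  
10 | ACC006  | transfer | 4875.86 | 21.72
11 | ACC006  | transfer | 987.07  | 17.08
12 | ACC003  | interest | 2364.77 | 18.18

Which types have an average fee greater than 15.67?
SELECT type, AVG(fee)
FROM transactions
GROUP BY type
HAVING AVG(fee) > 15.67

Result:
  fee: avg=16.29
  transfer: avg=19.40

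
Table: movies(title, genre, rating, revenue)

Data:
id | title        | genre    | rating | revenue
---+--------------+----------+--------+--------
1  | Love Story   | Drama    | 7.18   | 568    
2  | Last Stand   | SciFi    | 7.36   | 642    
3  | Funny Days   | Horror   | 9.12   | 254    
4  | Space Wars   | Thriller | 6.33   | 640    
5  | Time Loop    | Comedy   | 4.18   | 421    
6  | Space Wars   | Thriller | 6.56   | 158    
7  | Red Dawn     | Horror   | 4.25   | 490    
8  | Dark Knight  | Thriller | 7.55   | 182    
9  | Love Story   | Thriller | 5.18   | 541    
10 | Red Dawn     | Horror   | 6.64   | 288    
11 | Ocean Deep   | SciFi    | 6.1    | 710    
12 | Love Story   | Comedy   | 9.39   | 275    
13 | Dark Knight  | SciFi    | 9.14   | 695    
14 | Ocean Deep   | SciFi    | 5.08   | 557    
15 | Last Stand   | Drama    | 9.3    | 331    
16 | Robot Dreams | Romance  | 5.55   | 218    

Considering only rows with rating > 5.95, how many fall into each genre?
SELECT genre, COUNT(*)
FROM movies
WHERE rating > 5.95
GROUP BY genre

Note: WHERE filters rows before grouping.

Result:
  Comedy: 1
  Drama: 2
  Horror: 2
  SciFi: 3
  Thriller: 3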